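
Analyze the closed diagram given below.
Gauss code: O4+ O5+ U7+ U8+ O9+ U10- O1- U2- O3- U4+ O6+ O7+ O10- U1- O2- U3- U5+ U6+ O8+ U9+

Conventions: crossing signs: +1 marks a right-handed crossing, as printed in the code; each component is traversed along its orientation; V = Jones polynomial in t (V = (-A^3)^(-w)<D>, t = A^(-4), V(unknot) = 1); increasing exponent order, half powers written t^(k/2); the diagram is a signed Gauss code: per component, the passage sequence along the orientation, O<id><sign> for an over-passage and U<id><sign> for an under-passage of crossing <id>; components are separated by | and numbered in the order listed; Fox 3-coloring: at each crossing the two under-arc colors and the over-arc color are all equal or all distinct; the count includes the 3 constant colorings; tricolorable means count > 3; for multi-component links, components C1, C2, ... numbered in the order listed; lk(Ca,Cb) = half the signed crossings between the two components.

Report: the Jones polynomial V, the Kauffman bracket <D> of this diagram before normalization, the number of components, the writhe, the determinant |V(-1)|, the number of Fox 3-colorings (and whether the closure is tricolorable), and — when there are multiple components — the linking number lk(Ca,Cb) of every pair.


V = -t^-1 + 2 - t + 2t^2 - t^3 + t^4 - t^5
<D> = -A^-14 + A^-10 - A^-6 + 2A^-2 - A^2 + 2A^6 - A^10 (w = +2)
1 component over 10 crossings, w = +2
9 Fox colorings among 3^10, |V(-1)| = 9: tricolorable
why: the span of V is 6, forcing >= 6 crossings in any diagram


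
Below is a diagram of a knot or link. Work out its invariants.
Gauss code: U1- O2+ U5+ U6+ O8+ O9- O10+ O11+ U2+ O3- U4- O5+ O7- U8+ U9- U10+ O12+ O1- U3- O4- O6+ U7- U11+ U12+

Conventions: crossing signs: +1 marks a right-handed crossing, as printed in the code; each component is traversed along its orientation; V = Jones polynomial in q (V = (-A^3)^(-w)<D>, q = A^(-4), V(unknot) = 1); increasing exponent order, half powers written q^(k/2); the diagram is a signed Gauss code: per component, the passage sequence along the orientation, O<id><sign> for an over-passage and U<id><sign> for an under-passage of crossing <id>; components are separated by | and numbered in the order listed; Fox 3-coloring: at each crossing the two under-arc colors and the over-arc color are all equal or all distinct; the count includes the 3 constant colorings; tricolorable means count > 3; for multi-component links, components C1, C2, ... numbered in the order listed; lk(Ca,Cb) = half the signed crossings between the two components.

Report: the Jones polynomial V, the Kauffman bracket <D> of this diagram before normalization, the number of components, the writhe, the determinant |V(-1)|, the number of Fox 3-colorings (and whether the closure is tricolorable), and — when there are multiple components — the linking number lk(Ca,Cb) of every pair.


V = -q^-1 + 2 - q + 2q^2 - q^3 + q^4 - q^5
<D> = -A^-14 + A^-10 - A^-6 + 2A^-2 - A^2 + 2A^6 - A^10 (w = +2)
1 component over 12 crossings, w = +2
9 Fox colorings among 3^12, |V(-1)| = 9: tricolorable
why: the span of V is 6, forcing >= 6 crossings in any diagram


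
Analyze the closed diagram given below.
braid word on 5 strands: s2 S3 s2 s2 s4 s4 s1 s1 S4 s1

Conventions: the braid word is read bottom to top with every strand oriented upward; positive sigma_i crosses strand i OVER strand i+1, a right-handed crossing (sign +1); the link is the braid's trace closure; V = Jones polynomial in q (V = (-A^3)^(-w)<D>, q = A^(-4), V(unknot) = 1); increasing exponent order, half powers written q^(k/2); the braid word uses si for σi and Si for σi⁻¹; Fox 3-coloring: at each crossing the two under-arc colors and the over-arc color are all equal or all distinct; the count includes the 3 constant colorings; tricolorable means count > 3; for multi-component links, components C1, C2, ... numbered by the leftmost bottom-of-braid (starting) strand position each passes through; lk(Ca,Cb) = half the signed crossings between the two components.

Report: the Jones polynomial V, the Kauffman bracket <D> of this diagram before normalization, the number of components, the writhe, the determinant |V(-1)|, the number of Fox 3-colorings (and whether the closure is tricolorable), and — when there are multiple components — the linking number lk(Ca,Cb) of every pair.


V = q^2 + 2q^4 - 2q^5 + q^6 - 2q^7 + q^8
<D> = A^-14 - 2A^-10 + A^-6 - 2A^-2 + 2A^2 + A^10 (w = +6)
1 component over 10 crossings, w = +6
27 Fox colorings among 3^10, |V(-1)| = 9: tricolorable
why: |V(-1)| = 9: so tricolorable, since 3 divides 9


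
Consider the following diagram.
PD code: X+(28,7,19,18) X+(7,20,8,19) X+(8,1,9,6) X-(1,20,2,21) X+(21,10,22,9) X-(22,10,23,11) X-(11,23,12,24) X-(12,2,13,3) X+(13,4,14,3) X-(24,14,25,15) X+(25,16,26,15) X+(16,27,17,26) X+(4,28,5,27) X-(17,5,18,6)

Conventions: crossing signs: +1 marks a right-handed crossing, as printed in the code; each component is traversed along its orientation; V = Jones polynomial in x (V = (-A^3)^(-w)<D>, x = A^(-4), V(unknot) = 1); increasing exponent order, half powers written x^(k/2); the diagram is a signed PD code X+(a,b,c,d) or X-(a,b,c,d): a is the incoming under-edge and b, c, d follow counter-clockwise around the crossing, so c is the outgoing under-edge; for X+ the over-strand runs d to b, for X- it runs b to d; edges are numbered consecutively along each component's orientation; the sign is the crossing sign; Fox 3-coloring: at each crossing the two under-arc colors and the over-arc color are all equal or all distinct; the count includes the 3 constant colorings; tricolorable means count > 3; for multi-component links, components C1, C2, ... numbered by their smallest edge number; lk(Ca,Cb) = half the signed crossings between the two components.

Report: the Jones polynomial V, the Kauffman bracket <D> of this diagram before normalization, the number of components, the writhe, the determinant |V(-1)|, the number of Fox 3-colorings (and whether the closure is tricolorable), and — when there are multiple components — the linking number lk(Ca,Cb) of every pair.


Jones polynomial: V(x) = 1 + x + x^2 + x^3
<D> = A^-6 + A^-2 + A^2 + A^6; writhe +2
components 3, writhe +2 (14 crossings)
linking number lk(C1,C2) = 0
lk(C1,C3): 0
lk(C2,C3) = +1
3-colorings: 9 of 3^14, det 0 — tricolorable
note: |V(-1)| = 0: so tricolorable, since 3 divides 0


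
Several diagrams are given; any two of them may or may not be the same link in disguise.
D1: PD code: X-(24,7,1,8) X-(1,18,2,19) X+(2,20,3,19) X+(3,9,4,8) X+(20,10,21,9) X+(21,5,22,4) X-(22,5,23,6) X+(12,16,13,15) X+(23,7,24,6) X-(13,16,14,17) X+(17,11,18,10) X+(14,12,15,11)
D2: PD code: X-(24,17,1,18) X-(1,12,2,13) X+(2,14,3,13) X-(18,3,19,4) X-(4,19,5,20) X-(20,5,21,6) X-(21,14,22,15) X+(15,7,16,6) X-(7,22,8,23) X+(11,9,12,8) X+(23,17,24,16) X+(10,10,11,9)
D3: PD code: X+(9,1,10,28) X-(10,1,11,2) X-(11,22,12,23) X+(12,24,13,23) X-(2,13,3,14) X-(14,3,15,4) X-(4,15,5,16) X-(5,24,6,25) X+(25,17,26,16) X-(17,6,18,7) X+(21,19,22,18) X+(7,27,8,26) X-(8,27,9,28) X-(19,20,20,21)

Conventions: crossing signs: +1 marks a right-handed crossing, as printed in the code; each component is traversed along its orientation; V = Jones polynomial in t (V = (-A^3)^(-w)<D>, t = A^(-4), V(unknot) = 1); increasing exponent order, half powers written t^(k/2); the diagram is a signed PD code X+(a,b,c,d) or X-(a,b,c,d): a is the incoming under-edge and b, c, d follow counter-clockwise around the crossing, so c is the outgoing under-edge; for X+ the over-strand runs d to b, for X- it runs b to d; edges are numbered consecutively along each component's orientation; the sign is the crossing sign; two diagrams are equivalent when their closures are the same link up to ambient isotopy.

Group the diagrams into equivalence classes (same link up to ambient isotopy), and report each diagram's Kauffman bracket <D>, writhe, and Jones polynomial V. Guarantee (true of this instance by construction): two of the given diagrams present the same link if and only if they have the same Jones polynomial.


classes: {D1} | {D2, D3}
V(D1) = 1  [12 crossings, <D> = A^12, w = +4]
V(D2) = -t^-6 + t^-5 - t^-4 + 2t^-3 - t^-2 + t^-1  (w -2, c 12, <D> = A^-2 - A^2 + 2A^6 - A^10 + A^14 - A^18)
V(D3) = -t^-6 + t^-5 - t^-4 + 2t^-3 - t^-2 + t^-1  [14 crossings, <D> = A^-8 - A^-4 + 2 - A^4 + A^8 - A^12, w = -4]
note: 2 values of V(t) split the 3 diagrams


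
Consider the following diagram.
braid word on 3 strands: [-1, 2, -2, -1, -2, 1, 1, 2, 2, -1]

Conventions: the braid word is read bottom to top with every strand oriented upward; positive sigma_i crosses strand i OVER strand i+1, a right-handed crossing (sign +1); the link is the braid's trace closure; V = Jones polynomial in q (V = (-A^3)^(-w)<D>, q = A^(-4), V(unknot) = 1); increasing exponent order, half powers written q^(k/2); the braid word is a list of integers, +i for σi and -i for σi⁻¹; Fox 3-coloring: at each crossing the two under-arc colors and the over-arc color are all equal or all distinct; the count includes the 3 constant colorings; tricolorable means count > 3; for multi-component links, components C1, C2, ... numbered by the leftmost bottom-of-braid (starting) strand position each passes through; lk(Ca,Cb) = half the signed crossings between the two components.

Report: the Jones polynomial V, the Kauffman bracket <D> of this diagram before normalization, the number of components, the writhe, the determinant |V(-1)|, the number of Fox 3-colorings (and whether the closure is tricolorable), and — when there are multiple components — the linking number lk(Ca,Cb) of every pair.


V = -q^-3 + 2q^-2 - 2q^-1 + 3 - 2q + 2q^2 - q^3
<D> = -A^-12 + 2A^-8 - 2A^-4 + 3 - 2A^4 + 2A^8 - A^12 (w = 0)
1 component over 10 crossings, w = 0
3 Fox colorings among 3^10, |V(-1)| = 13: not tricolorable
why: the word shrinks to σ1⁻¹ σ1⁻¹ σ2⁻¹ σ1 σ1 σ2 σ2 σ1⁻¹ after cancelling


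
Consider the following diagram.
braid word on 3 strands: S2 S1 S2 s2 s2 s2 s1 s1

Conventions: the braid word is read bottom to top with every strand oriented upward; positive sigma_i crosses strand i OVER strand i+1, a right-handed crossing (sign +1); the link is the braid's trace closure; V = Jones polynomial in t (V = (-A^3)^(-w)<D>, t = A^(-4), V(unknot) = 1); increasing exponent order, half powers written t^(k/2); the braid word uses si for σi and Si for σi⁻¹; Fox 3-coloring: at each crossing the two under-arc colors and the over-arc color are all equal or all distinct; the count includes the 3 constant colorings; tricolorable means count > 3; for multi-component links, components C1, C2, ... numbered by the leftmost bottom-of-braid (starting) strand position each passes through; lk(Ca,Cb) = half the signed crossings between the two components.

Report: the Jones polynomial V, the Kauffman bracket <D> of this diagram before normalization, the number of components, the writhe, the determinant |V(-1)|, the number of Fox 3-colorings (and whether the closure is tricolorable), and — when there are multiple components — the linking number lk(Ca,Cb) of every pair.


V = t + t^3 - t^4
<D> = -A^-10 + A^-6 + A^2 (w = +2)
1 component over 8 crossings, w = +2
9 Fox colorings among 3^8, |V(-1)| = 3: tricolorable
why: w = +2 (over 8 crossings) is diagram-only; (-A^3)^(-2) removes it from V


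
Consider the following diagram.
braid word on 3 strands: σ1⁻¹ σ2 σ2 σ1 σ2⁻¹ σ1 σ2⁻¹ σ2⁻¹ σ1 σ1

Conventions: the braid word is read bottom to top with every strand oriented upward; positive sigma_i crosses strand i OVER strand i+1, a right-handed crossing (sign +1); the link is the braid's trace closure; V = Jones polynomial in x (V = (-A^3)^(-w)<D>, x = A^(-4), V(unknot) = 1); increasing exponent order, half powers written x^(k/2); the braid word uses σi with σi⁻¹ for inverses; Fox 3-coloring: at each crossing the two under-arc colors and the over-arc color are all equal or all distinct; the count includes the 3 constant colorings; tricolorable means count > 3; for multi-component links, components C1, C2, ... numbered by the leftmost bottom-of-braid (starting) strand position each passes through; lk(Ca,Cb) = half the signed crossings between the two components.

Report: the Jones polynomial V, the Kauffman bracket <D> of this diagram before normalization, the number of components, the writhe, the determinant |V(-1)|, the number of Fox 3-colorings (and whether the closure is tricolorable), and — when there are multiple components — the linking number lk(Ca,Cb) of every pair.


Jones polynomial: V(x) = -x^-1 + 2 - x + 2x^2 - x^3 + x^4 - x^5
<D> = -A^-14 + A^-10 - A^-6 + 2A^-2 - A^2 + 2A^6 - A^10; writhe +2
components 1, writhe +2 (10 crossings)
3-colorings: 9 of 3^10, det 9 — tricolorable
note: w = +2 shifts under R1 moves; the (-A^3)^(-2) factor cancels that in V


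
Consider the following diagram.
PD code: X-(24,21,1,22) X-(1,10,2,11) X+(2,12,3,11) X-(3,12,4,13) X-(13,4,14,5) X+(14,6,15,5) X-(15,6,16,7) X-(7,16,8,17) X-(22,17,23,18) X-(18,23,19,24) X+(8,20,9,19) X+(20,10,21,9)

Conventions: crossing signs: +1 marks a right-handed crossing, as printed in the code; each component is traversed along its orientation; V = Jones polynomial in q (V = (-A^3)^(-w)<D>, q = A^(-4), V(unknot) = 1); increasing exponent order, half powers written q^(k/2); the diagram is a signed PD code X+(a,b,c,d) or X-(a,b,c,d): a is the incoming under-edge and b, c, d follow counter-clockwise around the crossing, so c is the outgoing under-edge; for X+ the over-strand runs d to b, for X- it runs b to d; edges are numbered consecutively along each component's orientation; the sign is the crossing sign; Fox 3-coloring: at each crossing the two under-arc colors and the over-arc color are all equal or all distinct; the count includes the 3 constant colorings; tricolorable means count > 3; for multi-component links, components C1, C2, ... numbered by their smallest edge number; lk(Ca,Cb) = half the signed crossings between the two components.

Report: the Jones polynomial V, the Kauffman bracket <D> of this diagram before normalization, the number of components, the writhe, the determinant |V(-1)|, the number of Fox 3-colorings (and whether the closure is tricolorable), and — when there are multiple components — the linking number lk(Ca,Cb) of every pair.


V(q) = q^-7 - 2q^-6 + 2q^-5 - 3q^-4 + 3q^-3 - 2q^-2 + 2q^-1
bracket: 2A^-8 - 2A^-4 + 3 - 3A^4 + 2A^8 - 2A^12 + A^16, w = -4
1 component, writhe -4, over 12 crossings
det 15, colorings 9 of 3^12 — tricolorable
observation: w = -4 shifts under R1 moves; the (-A^3)^(4) factor cancels that in V


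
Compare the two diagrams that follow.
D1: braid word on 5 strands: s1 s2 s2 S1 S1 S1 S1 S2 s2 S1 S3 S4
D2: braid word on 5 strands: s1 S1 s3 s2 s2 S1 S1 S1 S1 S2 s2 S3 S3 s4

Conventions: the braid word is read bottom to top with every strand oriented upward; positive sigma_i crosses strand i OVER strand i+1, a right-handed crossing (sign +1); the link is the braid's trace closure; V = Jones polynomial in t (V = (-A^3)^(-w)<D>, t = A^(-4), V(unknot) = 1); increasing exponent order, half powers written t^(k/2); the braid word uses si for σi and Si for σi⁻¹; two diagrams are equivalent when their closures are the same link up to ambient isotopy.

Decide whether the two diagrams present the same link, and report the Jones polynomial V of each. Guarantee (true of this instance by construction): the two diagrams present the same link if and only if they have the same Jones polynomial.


same link: yes
V(D1) = t^-5 - t^-4 + 2t^-3 - t^-2 + 2t^-1 + t  [12 crossings, <D> = A^-16 + 2A^-8 - A^-4 + 2 - A^4 + A^8, w = -4]
V(D2) = t^-5 - t^-4 + 2t^-3 - t^-2 + 2t^-1 + t  (w -2, c 14, <D> = A^-10 + 2A^-2 - A^2 + 2A^6 - A^10 + A^14)
note: Markov moves rewrite D1 (12 crossings) into D2 (14)


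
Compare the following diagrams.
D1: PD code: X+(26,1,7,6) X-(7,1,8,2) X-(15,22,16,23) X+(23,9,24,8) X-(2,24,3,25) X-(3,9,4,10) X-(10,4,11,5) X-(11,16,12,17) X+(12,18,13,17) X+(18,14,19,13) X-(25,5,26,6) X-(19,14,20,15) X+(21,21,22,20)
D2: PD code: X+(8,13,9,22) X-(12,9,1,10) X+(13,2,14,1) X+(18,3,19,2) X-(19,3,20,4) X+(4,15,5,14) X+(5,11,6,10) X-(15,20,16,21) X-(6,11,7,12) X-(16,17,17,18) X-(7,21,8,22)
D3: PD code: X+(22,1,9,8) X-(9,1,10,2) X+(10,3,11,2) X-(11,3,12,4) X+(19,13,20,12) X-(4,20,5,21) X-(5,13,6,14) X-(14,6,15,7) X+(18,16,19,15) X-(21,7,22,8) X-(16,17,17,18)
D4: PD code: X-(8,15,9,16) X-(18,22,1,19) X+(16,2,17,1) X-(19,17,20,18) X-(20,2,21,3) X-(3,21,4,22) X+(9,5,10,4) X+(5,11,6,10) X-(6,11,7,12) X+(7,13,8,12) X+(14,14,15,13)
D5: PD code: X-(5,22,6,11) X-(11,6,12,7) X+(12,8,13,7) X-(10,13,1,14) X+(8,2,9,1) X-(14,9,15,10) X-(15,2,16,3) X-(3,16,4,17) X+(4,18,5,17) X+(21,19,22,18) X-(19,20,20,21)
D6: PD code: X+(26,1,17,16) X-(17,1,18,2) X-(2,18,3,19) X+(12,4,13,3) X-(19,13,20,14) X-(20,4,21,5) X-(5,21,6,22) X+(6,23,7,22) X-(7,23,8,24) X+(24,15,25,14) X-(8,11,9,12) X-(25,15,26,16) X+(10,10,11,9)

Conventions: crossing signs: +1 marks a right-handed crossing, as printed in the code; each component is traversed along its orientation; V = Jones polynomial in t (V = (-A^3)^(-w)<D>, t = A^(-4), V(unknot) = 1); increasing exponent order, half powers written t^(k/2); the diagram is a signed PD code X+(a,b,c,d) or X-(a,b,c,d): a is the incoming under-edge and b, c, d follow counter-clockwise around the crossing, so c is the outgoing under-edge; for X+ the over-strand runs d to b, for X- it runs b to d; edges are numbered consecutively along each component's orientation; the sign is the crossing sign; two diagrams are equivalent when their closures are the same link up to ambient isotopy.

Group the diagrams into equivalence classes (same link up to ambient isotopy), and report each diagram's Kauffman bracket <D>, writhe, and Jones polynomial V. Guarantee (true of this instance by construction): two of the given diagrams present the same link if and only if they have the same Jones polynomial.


grouping into links: {D1, D3, D4, D5, D6} | {D2}
V(D1) = -t^(-9/2) - t^(-5/2) + t^(-3/2) - t^(-1/2)  (w -3, c 13, <D> = A^-7 - A^-3 + A + A^9)
V(D2) = -t^(1/2) - t^(5/2)  (w -1, c 11, <D> = A^-13 + A^-5)
D3 (bracket A^-7 - A^-3 + A + A^9; 11 crossings at w = -3): V = -t^(-9/2) - t^(-5/2) + t^(-3/2) - t^(-1/2)
V(D4) = -t^(-9/2) - t^(-5/2) + t^(-3/2) - t^(-1/2)  (w -1, c 11, <D> = A^-1 - A^3 + A^7 + A^15)
V(D5) = -t^(-9/2) - t^(-5/2) + t^(-3/2) - t^(-1/2)  [11 crossings, <D> = A^-7 - A^-3 + A + A^9, w = -3]
V(D6) = -t^(-9/2) - t^(-5/2) + t^(-3/2) - t^(-1/2)  (w -3, c 13, <D> = A^-7 - A^-3 + A + A^9)
key observation: comparing 6 Jones polynomials yields 2 groups


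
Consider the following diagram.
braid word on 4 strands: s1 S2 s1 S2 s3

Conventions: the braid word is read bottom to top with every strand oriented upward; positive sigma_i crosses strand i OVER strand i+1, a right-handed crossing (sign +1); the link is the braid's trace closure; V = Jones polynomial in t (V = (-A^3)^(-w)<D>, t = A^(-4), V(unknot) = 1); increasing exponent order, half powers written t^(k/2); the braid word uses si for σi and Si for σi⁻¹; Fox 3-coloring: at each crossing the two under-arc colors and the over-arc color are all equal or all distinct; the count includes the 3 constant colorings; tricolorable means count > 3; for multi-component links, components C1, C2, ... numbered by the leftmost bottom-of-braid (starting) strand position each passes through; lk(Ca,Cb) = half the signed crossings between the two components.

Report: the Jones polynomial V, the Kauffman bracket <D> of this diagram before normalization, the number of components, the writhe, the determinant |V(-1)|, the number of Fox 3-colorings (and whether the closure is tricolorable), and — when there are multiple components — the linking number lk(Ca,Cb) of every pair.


V(t) = t^-2 - t^-1 + 1 - t + t^2
bracket: -A^-5 + A^-1 - A^3 + A^7 - A^11, w = +1
1 component, writhe +1, over 5 crossings
det 5, colorings 3 of 3^5 — not tricolorable
observation: w = +1 shifts under R1 moves; the (-A^3)^(-1) factor cancels that in V


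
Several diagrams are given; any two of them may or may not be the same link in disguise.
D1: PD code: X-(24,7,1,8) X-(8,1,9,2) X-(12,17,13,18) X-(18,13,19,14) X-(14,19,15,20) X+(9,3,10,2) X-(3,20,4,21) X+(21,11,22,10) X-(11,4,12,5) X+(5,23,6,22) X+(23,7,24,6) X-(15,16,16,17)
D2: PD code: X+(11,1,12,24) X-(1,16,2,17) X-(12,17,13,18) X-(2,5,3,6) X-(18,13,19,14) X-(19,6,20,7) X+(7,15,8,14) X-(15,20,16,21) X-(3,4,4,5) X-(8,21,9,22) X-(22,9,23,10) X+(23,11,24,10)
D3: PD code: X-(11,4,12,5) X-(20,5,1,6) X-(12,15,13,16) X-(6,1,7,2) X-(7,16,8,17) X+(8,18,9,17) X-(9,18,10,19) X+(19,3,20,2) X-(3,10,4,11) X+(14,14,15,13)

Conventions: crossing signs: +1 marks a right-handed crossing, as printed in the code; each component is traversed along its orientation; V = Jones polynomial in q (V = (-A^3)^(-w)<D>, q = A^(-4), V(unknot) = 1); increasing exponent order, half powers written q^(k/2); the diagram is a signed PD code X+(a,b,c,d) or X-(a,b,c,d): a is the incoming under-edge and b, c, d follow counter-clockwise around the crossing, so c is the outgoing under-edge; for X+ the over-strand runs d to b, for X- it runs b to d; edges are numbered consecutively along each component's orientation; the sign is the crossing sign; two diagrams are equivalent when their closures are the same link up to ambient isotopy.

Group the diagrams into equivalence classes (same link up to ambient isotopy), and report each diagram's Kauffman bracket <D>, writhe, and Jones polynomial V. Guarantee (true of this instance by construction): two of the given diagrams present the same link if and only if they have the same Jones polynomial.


grouping into links: {D1} | {D2, D3}
V(D1) = -q^-6 + 2q^-5 - 2q^-4 + 3q^-3 - 3q^-2 + 2q^-1 - 1 + q  (w -4, c 12, <D> = A^-16 - A^-12 + 2A^-8 - 3A^-4 + 3 - 2A^4 + 2A^8 - A^12)
D2 (bracket A^-14 - A^-10 + 2A^-6 - A^-2 + A^2 - A^6; 12 crossings at w = -6): V = -q^-6 + q^-5 - q^-4 + 2q^-3 - q^-2 + q^-1
V(D3) = -q^-6 + q^-5 - q^-4 + 2q^-3 - q^-2 + q^-1  (w -4, c 10, <D> = A^-8 - A^-4 + 2 - A^4 + A^8 - A^12)
key observation: V(q) takes 2 values over 3 diagrams, fixing the grouping


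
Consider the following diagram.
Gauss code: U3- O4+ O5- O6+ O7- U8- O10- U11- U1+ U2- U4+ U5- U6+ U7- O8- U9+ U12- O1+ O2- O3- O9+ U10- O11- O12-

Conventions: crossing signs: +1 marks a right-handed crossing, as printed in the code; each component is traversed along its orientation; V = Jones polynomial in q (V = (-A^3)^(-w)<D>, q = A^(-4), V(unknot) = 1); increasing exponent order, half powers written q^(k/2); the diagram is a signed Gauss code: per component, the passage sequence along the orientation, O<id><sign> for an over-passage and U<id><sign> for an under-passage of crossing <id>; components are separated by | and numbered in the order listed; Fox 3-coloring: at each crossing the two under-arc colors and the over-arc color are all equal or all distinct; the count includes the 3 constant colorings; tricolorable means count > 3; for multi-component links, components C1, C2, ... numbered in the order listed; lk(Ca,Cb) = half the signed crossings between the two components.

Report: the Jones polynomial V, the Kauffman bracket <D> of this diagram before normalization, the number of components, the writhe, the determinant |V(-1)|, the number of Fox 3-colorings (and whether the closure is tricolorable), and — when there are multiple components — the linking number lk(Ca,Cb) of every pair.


V = -q^-6 + q^-5 - q^-4 + 2q^-3 - q^-2 + q^-1
<D> = A^-8 - A^-4 + 2 - A^4 + A^8 - A^12 (w = -4)
1 component over 12 crossings, w = -4
3 Fox colorings among 3^12, |V(-1)| = 7: not tricolorable
why: w = -4 shifts under R1 moves; the (-A^3)^(4) factor cancels that in V


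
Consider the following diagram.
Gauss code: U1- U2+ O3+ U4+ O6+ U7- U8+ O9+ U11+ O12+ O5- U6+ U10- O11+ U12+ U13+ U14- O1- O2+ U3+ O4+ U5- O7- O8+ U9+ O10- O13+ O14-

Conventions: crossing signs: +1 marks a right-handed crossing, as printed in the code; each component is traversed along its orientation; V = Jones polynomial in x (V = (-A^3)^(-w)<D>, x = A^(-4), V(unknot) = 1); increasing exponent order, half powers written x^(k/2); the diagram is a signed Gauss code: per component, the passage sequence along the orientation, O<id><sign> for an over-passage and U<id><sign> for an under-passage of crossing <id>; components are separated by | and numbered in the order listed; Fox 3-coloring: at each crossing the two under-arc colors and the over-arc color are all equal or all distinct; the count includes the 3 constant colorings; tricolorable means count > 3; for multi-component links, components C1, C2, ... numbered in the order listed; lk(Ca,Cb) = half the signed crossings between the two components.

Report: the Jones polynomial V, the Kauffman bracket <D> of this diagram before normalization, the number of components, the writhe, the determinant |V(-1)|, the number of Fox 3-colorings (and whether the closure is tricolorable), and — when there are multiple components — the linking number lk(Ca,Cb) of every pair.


Jones polynomial: V(x) = 2x - 2x^2 + 3x^3 - 3x^4 + 2x^5 - 2x^6 + x^7
<D> = A^-16 - 2A^-12 + 2A^-8 - 3A^-4 + 3 - 2A^4 + 2A^8; writhe +4
components 1, writhe +4 (14 crossings)
3-colorings: 9 of 3^14, det 15 — tricolorable
note: V spans 6 powers of x: at least 6 crossings in any diagram


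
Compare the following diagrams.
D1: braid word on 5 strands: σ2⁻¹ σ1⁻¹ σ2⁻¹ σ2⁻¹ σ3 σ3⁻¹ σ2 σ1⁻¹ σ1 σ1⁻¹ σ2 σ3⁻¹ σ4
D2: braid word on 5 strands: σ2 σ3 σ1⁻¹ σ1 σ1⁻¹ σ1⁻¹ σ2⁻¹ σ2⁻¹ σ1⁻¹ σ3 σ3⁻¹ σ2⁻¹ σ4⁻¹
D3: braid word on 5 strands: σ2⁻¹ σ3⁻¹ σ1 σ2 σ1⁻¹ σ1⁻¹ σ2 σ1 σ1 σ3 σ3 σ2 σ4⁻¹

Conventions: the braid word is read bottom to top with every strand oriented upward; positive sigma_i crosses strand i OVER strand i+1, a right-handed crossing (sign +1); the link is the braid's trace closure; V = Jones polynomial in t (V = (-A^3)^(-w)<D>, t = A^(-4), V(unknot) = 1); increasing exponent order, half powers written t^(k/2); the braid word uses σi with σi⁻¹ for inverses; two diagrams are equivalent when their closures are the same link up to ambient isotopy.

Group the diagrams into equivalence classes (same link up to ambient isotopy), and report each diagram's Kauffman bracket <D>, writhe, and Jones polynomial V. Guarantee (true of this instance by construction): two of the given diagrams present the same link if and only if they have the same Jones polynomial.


equivalence classes: {D1} | {D2} | {D3}
D1 (bracket A^-7 + A; 13 crossings at w = -3): V = -t^(-5/2) - t^(-1/2)
V(D2) = t^(-13/2) - t^(-11/2) + t^(-9/2) - 2t^(-7/2) - t^(-3/2)  [13 crossings, <D> = A^-9 + 2A^-1 - A^3 + A^7 - A^11, w = -5]
D3 (bracket -A^-13 + A^-9 - A^-5 + 2A^-1 - A^3 + 2A^7; 13 crossings at w = +3): V = -2t^(1/2) + t^(3/2) - 2t^(5/2) + t^(7/2) - t^(9/2) + t^(11/2)
key observation: 3 classes among 3 diagrams; unequal V(t) rules out equality


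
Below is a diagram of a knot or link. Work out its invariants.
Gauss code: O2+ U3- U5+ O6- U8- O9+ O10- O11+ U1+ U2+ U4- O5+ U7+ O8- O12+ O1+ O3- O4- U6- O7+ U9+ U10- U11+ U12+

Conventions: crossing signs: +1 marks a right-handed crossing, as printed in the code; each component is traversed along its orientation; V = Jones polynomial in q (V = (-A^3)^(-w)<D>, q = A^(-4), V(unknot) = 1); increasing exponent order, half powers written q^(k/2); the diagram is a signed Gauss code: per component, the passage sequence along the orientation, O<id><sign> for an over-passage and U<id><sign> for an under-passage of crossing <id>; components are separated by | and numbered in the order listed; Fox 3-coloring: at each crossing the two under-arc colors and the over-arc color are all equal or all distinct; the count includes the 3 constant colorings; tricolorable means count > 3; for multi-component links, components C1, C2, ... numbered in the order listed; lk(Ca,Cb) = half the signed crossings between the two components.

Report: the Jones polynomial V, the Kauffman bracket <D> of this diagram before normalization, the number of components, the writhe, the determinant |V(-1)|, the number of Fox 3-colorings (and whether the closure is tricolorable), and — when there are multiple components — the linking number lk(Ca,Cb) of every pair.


V(q) = q^-1 - 1 + 2q - 2q^2 + 2q^3 - 2q^4 + q^5
bracket: A^-14 - 2A^-10 + 2A^-6 - 2A^-2 + 2A^2 - A^6 + A^10, w = +2
1 component, writhe +2, over 12 crossings
det 11, colorings 3 of 3^12 — not tricolorable
observation: |V(-1)| = 11: so not tricolorable, since 3 does not divide 11


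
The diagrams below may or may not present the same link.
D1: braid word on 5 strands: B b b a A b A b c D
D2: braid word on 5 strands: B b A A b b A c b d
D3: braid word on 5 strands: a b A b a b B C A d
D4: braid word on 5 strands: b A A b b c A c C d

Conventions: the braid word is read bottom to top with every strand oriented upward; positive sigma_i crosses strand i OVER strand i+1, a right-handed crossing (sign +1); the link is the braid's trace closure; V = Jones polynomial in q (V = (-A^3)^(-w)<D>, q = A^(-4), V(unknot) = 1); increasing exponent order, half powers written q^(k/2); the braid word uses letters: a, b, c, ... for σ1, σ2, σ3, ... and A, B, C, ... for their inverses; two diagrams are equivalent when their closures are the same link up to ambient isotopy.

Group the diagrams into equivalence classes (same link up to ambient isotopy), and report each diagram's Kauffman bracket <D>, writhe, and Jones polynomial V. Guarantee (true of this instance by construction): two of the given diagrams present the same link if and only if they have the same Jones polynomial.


classes: {D1} | {D2, D4} | {D3}
V(D1) = q + q^3 - q^4  [10 crossings, <D> = -A^-10 + A^-6 + A^2, w = +2]
D2 (bracket -A^-6 + 2A^-2 - 2A^2 + 3A^6 - 2A^10 + 2A^14 - A^18; 10 crossings at w = +2): V = -q^-3 + 2q^-2 - 2q^-1 + 3 - 2q + 2q^2 - q^3
V(D3) = 1  (w +2, c 10, <D> = A^6)
V(D4) = -q^-3 + 2q^-2 - 2q^-1 + 3 - 2q + 2q^2 - q^3  [10 crossings, <D> = -A^-6 + 2A^-2 - 2A^2 + 3A^6 - 2A^10 + 2A^14 - A^18, w = +2]
note: comparing 4 Jones polynomials yields 3 groups


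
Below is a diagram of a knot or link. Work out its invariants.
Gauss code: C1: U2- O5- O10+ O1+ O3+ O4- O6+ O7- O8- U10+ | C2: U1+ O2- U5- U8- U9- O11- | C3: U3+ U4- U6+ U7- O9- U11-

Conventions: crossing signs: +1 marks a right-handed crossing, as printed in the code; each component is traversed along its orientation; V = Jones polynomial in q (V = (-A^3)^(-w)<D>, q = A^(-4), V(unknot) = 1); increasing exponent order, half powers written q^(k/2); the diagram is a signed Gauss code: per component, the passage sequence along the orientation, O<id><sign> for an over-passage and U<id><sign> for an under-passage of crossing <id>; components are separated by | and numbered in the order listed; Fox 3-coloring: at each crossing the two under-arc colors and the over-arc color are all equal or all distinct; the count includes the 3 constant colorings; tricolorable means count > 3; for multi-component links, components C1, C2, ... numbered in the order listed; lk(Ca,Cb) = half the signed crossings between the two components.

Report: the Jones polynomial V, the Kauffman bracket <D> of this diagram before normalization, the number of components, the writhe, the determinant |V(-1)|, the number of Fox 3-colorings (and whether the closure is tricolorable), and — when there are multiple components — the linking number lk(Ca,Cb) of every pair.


V(q) = q^-5 + 2q^-3 + q^-1
bracket: -A^-5 - 2A^3 - A^11, w = -3
3 components, writhe -3, over 11 crossings
lk(C1,C2) = -1
linking number lk(C1,C3) = 0
lk(C2,C3): -1
det 4, colorings 3 of 3^11 — not tricolorable
observation: the 3 component pairs carry total linking -2


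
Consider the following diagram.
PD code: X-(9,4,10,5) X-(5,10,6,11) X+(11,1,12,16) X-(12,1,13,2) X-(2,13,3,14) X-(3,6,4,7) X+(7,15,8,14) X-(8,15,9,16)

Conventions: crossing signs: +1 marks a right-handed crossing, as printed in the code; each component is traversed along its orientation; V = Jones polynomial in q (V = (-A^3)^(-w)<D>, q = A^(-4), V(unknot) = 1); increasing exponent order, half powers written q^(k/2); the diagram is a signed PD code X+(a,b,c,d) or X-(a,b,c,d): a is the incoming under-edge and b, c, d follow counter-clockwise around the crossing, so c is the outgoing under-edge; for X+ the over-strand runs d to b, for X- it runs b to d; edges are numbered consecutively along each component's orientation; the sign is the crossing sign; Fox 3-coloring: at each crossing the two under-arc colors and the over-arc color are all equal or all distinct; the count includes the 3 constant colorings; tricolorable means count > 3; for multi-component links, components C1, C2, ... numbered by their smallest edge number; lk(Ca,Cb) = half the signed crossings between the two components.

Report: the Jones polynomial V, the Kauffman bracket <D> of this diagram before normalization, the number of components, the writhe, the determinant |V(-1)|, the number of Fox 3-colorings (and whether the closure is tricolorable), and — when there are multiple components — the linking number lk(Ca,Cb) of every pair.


V = -q^-4 + q^-3 + q^-1
<D> = A^-8 + 1 - A^4 (w = -4)
1 component over 8 crossings, w = -4
9 Fox colorings among 3^8, |V(-1)| = 3: tricolorable
why: |V(-1)| = 3: so tricolorable, since 3 divides 3


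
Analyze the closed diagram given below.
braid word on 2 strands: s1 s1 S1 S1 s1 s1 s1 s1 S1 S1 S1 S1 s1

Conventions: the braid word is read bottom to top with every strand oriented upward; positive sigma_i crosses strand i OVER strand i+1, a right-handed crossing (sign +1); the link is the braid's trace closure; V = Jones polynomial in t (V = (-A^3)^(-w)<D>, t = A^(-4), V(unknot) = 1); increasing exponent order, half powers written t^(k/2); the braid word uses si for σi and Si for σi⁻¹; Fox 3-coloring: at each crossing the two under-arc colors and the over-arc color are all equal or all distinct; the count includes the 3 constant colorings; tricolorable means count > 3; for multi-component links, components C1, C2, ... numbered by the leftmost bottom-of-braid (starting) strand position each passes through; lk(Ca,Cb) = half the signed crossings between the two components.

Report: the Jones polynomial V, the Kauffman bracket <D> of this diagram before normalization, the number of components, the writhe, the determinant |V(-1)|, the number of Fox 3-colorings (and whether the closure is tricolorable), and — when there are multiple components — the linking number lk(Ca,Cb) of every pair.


V(t) = 1
bracket: -A^3, w = +1
1 component, writhe +1, over 13 crossings
det 1, colorings 3 of 3^13 — not tricolorable
observation: inverse pairs cancel, leaving σ1


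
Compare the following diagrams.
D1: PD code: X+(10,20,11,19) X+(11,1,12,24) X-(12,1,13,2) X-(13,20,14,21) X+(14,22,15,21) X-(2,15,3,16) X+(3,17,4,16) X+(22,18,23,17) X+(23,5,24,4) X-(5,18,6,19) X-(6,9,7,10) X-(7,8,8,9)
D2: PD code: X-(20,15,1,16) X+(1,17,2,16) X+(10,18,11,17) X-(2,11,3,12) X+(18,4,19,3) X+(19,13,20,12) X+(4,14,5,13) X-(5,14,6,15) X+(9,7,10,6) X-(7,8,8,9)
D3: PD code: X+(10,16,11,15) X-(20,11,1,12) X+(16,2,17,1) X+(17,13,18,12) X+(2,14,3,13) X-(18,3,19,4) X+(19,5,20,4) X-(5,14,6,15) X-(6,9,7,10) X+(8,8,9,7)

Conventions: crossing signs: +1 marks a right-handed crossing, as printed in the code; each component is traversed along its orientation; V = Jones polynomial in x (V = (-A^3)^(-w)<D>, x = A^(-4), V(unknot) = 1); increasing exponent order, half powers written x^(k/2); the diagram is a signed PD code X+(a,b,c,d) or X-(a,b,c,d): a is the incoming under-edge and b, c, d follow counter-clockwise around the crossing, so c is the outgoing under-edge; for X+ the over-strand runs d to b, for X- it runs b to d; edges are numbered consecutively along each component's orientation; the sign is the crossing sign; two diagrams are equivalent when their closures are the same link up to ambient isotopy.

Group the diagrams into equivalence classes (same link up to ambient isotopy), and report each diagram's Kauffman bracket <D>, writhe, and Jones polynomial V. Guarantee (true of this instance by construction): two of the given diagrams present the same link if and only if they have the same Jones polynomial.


grouping into links: {D1, D2, D3}
V(D1) = 1  (w 0, c 12, <D> = 1)
V(D2) = 1  [10 crossings, <D> = A^6, w = +2]
D3 (bracket A^6; 10 crossings at w = +2): V = 1
why: one V(x) for all 3 diagrams — one class (guaranteed)


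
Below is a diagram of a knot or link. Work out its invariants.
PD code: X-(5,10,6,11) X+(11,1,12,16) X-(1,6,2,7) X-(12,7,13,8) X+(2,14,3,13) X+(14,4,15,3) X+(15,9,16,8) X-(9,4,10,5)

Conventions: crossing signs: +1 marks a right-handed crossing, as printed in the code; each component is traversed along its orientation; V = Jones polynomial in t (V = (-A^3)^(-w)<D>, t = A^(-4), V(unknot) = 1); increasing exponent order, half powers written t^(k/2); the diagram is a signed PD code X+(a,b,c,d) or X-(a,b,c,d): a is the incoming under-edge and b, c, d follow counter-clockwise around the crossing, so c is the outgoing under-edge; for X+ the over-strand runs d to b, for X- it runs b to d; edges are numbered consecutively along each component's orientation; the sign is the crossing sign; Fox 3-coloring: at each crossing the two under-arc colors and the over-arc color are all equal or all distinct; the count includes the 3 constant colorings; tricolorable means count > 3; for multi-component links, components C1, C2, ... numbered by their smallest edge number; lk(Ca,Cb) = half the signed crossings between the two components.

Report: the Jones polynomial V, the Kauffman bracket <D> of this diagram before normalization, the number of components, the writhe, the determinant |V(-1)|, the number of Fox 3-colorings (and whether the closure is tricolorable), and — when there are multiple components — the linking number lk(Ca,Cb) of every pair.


V = -t^-3 + t^-2 - t^-1 + 3 - t + t^2 - t^3
<D> = -A^-12 + A^-8 - A^-4 + 3 - A^4 + A^8 - A^12 (w = 0)
1 component over 8 crossings, w = 0
27 Fox colorings among 3^8, |V(-1)| = 9: tricolorable
why: |V(-1)| = 9: so tricolorable, since 3 divides 9


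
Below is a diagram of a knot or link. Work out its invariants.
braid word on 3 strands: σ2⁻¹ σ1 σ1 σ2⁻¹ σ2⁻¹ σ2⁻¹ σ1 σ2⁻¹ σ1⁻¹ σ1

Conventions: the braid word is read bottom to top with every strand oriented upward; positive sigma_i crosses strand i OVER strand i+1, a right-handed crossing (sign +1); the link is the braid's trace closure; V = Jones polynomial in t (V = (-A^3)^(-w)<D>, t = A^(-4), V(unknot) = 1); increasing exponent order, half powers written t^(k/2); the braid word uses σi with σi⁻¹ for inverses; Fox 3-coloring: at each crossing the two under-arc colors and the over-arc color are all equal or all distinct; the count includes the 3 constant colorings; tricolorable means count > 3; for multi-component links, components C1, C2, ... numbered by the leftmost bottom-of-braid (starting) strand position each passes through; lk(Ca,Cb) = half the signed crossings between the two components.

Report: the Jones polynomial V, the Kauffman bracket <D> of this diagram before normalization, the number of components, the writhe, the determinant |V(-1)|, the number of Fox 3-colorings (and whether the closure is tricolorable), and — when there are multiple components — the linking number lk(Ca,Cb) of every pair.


V(t) = -t^-6 + 2t^-5 - 4t^-4 + 5t^-3 - 4t^-2 + 5t^-1 - 3 + 2t - t^2
bracket: -A^-14 + 2A^-10 - 3A^-6 + 5A^-2 - 4A^2 + 5A^6 - 4A^10 + 2A^14 - A^18, w = -2
1 component, writhe -2, over 10 crossings
det 27, colorings 9 of 3^10 — tricolorable
observation: w = -2 shifts under R1 moves; the (-A^3)^(2) factor cancels that in V


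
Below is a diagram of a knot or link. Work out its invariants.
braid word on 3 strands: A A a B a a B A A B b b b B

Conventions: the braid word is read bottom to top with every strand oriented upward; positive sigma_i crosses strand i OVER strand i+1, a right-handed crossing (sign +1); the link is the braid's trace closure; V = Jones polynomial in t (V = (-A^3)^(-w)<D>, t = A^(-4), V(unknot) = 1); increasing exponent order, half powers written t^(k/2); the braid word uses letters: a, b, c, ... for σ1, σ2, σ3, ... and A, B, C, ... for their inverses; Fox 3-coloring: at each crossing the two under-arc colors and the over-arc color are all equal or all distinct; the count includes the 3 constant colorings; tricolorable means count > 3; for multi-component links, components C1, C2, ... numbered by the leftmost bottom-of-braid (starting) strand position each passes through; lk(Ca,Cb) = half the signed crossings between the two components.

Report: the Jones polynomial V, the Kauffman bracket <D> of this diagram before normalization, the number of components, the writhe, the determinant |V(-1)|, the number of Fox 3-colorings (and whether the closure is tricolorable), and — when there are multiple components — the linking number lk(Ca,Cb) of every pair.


V = -t^-5 + t^-4 - t^-3 + 2t^-2 - t^-1 + 2 - t
<D> = -A^-10 + 2A^-6 - A^-2 + 2A^2 - A^6 + A^10 - A^14 (w = -2)
1 component over 14 crossings, w = -2
9 Fox colorings among 3^14, |V(-1)| = 9: tricolorable
why: |V(-1)| = 9: so tricolorable, since 3 divides 9
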